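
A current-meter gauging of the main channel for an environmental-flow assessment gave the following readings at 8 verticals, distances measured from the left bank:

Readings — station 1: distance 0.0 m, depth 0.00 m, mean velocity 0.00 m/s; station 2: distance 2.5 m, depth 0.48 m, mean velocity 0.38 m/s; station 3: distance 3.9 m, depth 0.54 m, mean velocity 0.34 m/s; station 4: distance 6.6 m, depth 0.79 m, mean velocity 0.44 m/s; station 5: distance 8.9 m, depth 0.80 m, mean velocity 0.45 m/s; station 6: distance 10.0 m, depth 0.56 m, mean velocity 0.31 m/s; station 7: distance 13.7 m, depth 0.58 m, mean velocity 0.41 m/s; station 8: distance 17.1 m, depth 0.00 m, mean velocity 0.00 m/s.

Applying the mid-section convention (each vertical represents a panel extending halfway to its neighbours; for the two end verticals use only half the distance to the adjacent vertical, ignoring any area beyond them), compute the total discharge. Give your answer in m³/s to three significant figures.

w_2 = (3.9 − 0.0)/2 = 1.95 m; q_2 = 0.38 × 0.48 × 1.95 = 0.3557 m³/s
w_3 = (6.6 − 2.5)/2 = 2.05 m; q_3 = 0.34 × 0.54 × 2.05 = 0.3764 m³/s
w_4 = (8.9 − 3.9)/2 = 2.5 m; q_4 = 0.44 × 0.79 × 2.5 = 0.8690 m³/s
w_5 = (10.0 − 6.6)/2 = 1.7 m; q_5 = 0.45 × 0.80 × 1.7 = 0.6120 m³/s
w_6 = (13.7 − 8.9)/2 = 2.4 m; q_6 = 0.31 × 0.56 × 2.4 = 0.4166 m³/s
w_7 = (17.1 − 10.0)/2 = 3.55 m; q_7 = 0.41 × 0.58 × 3.55 = 0.8442 m³/s
Stations 1, 8 contribute zero (depth or velocity is 0).
Q = Σ qᵢ = 3.474 m³/s

3.47 m³/s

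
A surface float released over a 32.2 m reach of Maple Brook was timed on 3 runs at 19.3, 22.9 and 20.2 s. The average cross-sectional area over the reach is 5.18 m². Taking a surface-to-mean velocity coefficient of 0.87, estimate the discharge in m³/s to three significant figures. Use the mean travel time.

t̄ = (19.3 + 22.9 + 20.2) / 3 = 20.8 s
v_surface = L / t̄ = 32.2 / 20.8 = 1.548 m/s
v_mean = 0.87 × 1.548 = 1.347 m/s
Q = A × v_mean = 5.18 × 1.347 = 6.977 m³/s

6.98 m³/s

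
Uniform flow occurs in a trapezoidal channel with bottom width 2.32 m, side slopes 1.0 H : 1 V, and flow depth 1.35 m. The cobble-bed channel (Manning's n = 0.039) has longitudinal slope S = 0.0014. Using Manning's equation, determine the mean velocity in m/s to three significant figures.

0.832 m/s

A = (b + z·y)·y = (2.32 + 1.0×1.35)×1.35 = 4.955 m²
P = b + 2y√(1+z²) = 2.32 + 2×1.35×√(1+1.0²) = 6.138 m
R = A/P = 4.955/6.138 = 0.8071 m
Q = (1/n)·A·R^(2/3)·S^(1/2) = (1/0.039) × 4.955 × 0.8071^(2/3) × 0.0014^(1/2) = 4.121 m³/s
V = Q/A = 4.121/4.955 = 0.8317 m/s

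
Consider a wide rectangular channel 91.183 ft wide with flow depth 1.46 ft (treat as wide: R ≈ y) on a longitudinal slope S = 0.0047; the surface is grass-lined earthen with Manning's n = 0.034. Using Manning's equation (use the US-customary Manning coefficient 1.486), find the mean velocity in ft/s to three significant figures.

A = b·y = 91.183 × 1.46 = 133.1 ft²
Wide channel: R ≈ y = 1.46 ft
Q = (1.486/n)·A·R^(2/3)·S^(1/2) = (1.486/0.034) × 133.1 × 1.460^(2/3) × 0.0047^(1/2) = 513.4 ft³/s
V = Q/A = 513.4/133.1 = 3.856 ft/s

3.86 ft/s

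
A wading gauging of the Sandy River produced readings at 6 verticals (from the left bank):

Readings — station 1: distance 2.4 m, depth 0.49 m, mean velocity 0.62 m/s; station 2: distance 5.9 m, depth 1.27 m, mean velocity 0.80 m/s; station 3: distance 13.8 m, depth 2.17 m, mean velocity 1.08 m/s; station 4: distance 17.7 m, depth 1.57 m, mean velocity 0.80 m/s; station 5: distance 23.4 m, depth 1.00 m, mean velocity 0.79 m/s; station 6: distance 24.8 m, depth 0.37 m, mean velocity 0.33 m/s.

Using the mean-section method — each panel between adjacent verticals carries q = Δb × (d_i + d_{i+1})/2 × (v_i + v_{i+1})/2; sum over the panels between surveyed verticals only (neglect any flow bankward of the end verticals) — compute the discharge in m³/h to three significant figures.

101000 m³/h

Panel 1-2: Δb = 3.5 m, d̄ = (0.49+1.27)/2 = 0.88, v̄ = (0.62+0.80)/2 = 0.71 → q = 3.5×0.88×0.71 = 2.187 m³/s
Panel 2-3: Δb = 7.9 m, d̄ = (1.27+2.17)/2 = 1.72, v̄ = (0.80+1.08)/2 = 0.94 → q = 7.9×1.72×0.94 = 12.77 m³/s
Panel 3-4: Δb = 3.9 m, d̄ = (2.17+1.57)/2 = 1.87, v̄ = (1.08+0.80)/2 = 0.94 → q = 3.9×1.87×0.94 = 6.855 m³/s
Panel 4-5: Δb = 5.7 m, d̄ = (1.57+1.00)/2 = 1.285, v̄ = (0.80+0.79)/2 = 0.795 → q = 5.7×1.285×0.795 = 5.823 m³/s
Panel 5-6: Δb = 1.4 m, d̄ = (1.00+0.37)/2 = 0.685, v̄ = (0.79+0.33)/2 = 0.56 → q = 1.4×0.685×0.56 = 0.5370 m³/s
Q = Σ q = 28.17 m³/s
= 28.17 × 3600 = 101400 m³/h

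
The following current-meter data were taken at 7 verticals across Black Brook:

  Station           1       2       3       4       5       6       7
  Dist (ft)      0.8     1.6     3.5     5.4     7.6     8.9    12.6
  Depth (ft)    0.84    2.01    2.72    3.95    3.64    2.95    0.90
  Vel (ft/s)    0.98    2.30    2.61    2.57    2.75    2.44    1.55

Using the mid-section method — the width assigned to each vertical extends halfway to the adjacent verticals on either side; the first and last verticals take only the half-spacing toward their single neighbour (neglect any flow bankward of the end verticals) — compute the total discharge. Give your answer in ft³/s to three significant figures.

w_1 = (1.6 − 0.8)/2 = 0.4 ft; q_1 = 0.98 × 0.84 × 0.4 = 0.3293 ft³/s
w_2 = (3.5 − 0.8)/2 = 1.35 ft; q_2 = 2.30 × 2.01 × 1.35 = 6.241 ft³/s
w_3 = (5.4 − 1.6)/2 = 1.9 ft; q_3 = 2.61 × 2.72 × 1.9 = 13.49 ft³/s
w_4 = (7.6 − 3.5)/2 = 2.05 ft; q_4 = 2.57 × 3.95 × 2.05 = 20.81 ft³/s
w_5 = (8.9 − 5.4)/2 = 1.75 ft; q_5 = 2.75 × 3.64 × 1.75 = 17.52 ft³/s
w_6 = (12.6 − 7.6)/2 = 2.5 ft; q_6 = 2.44 × 2.95 × 2.5 = 18.00 ft³/s
w_7 = (12.6 − 8.9)/2 = 1.85 ft; q_7 = 1.55 × 0.90 × 1.85 = 2.581 ft³/s
Q = Σ qᵢ = 78.96 ft³/s

79.0 ft³/s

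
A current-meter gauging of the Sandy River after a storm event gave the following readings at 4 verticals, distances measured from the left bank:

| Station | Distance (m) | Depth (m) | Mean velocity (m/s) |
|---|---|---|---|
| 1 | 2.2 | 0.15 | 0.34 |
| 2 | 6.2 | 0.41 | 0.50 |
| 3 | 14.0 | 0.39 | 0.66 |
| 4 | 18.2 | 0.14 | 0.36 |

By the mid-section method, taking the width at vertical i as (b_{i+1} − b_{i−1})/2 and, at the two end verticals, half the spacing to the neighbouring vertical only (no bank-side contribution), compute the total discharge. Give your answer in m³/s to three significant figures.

w_1 = (6.2 − 2.2)/2 = 2 m; q_1 = 0.34 × 0.15 × 2 = 0.1020 m³/s
w_2 = (14.0 − 2.2)/2 = 5.9 m; q_2 = 0.50 × 0.41 × 5.9 = 1.210 m³/s
w_3 = (18.2 − 6.2)/2 = 6 m; q_3 = 0.66 × 0.39 × 6 = 1.544 m³/s
w_4 = (18.2 − 14.0)/2 = 2.1 m; q_4 = 0.36 × 0.14 × 2.1 = 0.1058 m³/s
Q = Σ qᵢ = 2.962 m³/s

2.96 m³/s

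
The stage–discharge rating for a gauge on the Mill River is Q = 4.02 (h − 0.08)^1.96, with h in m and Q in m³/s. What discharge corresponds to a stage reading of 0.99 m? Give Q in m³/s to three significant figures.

3.34 m³/s

Q = 4.02 × (0.99 − 0.08)^1.96 = 4.02 × 0.91^1.96 = 3.342 m³/s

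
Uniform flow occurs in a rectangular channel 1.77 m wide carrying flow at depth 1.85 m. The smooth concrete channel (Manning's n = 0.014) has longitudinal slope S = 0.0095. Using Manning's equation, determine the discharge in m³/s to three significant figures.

A = b·y = 1.77 × 1.85 = 3.275 m²
P = b + 2y = 1.77 + 2×1.85 = 5.470 m
R = A/P = 3.275/5.470 = 0.5986 m
Q = (1/n)·A·R^(2/3)·S^(1/2) = (1/0.014) × 3.275 × 0.5986^(2/3) × 0.0095^(1/2) = 16.19 m³/s

16.2 m³/s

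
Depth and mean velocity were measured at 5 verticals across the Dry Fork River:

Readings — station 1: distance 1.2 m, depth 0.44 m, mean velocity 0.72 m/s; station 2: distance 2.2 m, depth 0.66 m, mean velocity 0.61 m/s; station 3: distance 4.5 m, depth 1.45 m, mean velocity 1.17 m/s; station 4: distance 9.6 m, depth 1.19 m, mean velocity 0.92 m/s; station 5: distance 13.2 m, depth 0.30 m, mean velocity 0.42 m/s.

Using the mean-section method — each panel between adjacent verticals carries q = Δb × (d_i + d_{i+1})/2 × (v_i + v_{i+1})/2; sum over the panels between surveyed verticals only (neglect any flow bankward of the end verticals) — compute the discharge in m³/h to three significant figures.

40900 m³/h

Panel 1-2: Δb = 1 m, d̄ = (0.44+0.66)/2 = 0.55, v̄ = (0.72+0.61)/2 = 0.665 → q = 1×0.55×0.665 = 0.3658 m³/s
Panel 2-3: Δb = 2.3 m, d̄ = (0.66+1.45)/2 = 1.055, v̄ = (0.61+1.17)/2 = 0.89 → q = 2.3×1.055×0.89 = 2.160 m³/s
Panel 3-4: Δb = 5.1 m, d̄ = (1.45+1.19)/2 = 1.32, v̄ = (1.17+0.92)/2 = 1.045 → q = 5.1×1.32×1.045 = 7.035 m³/s
Panel 4-5: Δb = 3.6 m, d̄ = (1.19+0.30)/2 = 0.745, v̄ = (0.92+0.42)/2 = 0.67 → q = 3.6×0.745×0.67 = 1.797 m³/s
Q = Σ q = 11.36 m³/s
= 11.36 × 3600 = 40890 m³/h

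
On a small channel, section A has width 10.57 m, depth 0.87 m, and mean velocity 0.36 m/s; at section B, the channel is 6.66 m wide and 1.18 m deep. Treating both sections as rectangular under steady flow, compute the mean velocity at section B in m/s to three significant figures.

Q = A₁V₁ = (10.57×0.87) × 0.36 = 3.311 m³/s
A₂ = 6.66 × 1.18 = 7.859 m²
V₂ = Q/A₂ = 3.311/7.859 = 0.4213 m/s

0.421 m/s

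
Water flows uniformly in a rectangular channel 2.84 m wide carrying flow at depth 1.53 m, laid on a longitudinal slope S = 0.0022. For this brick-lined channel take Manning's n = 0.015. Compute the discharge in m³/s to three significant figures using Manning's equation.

A = b·y = 2.84 × 1.53 = 4.345 m²
P = b + 2y = 2.84 + 2×1.53 = 5.900 m
R = A/P = 4.345/5.900 = 0.7365 m
Q = (1/n)·A·R^(2/3)·S^(1/2) = (1/0.015) × 4.345 × 0.7365^(2/3) × 0.0022^(1/2) = 11.08 m³/s

11.1 m³/s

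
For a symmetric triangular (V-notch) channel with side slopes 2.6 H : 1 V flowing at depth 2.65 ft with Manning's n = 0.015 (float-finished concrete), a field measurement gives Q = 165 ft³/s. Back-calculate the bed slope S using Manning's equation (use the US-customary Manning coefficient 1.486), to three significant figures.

0.00627

A = z·y² = 2.6×2.65² = 18.26 ft²
P = 2y√(1+z²) = 2×2.65×√(1+2.6²) = 14.76 ft
R = A/P = 18.26/14.76 = 1.237 ft
S = (Q·n / (1.486·A·R^(2/3)))² = (165×0.015 / (1.486×18.26×1.152))² = 0.006269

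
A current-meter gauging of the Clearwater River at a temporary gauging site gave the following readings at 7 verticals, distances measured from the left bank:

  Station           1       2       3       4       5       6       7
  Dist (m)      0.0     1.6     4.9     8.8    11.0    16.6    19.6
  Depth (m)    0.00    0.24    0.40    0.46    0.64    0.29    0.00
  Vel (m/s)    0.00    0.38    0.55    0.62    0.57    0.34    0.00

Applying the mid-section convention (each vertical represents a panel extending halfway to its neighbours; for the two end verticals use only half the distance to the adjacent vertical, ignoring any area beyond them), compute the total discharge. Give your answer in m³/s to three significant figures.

w_2 = (4.9 − 0.0)/2 = 2.45 m; q_2 = 0.38 × 0.24 × 2.45 = 0.2234 m³/s
w_3 = (8.8 − 1.6)/2 = 3.6 m; q_3 = 0.55 × 0.40 × 3.6 = 0.7920 m³/s
w_4 = (11.0 − 4.9)/2 = 3.05 m; q_4 = 0.62 × 0.46 × 3.05 = 0.8699 m³/s
w_5 = (16.6 − 8.8)/2 = 3.9 m; q_5 = 0.57 × 0.64 × 3.9 = 1.423 m³/s
w_6 = (19.6 − 11.0)/2 = 4.3 m; q_6 = 0.34 × 0.29 × 4.3 = 0.4240 m³/s
Stations 1, 7 contribute zero (depth or velocity is 0).
Q = Σ qᵢ = 3.732 m³/s

3.73 m³/s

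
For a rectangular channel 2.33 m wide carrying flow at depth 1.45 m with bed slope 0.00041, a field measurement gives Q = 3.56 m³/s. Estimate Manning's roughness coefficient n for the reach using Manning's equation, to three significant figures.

A = b·y = 2.33 × 1.45 = 3.379 m²
P = b + 2y = 2.33 + 2×1.45 = 5.230 m
R = A/P = 3.379/5.230 = 0.6460 m
n = (1/Q)·A·R^(2/3)·S^(1/2) = (1/3.56) × 3.379 × 0.7473 × 0.02025 = 0.01436

0.0144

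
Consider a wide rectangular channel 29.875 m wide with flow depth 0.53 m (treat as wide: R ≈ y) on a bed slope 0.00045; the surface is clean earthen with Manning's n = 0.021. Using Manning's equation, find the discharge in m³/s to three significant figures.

10.5 m³/s

A = b·y = 29.875 × 0.53 = 15.83 m²
Wide channel: R ≈ y = 0.53 m
Q = (1/n)·A·R^(2/3)·S^(1/2) = (1/0.021) × 15.83 × 0.5300^(2/3) × 0.00045^(1/2) = 10.48 m³/s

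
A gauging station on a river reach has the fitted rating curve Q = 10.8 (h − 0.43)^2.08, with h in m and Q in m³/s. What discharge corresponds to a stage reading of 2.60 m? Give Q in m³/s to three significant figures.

Q = 10.8 × (2.60 − 0.43)^2.08 = 10.8 × 2.17^2.08 = 54.11 m³/s

54.1 m³/s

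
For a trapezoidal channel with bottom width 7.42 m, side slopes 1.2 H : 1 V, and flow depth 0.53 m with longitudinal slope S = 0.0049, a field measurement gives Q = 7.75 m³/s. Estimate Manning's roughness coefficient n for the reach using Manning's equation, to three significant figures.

0.0233

A = (b + z·y)·y = (7.42 + 1.2×0.53)×0.53 = 4.270 m²
P = b + 2y√(1+z²) = 7.42 + 2×0.53×√(1+1.2²) = 9.076 m
R = A/P = 4.270/9.076 = 0.4704 m
n = (1/Q)·A·R^(2/3)·S^(1/2) = (1/7.75) × 4.270 × 0.6049 × 0.07000 = 0.02333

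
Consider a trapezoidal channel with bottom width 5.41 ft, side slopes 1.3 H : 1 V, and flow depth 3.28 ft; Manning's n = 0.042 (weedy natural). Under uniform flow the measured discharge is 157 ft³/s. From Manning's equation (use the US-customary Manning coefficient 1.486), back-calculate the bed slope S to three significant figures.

A = (b + z·y)·y = (5.41 + 1.3×3.28)×3.28 = 31.73 ft²
P = b + 2y√(1+z²) = 5.41 + 2×3.28×√(1+1.3²) = 16.17 ft
R = A/P = 31.73/16.17 = 1.962 ft
S = (Q·n / (1.486·A·R^(2/3)))² = (157×0.042 / (1.486×31.73×1.567))² = 0.007960

0.00796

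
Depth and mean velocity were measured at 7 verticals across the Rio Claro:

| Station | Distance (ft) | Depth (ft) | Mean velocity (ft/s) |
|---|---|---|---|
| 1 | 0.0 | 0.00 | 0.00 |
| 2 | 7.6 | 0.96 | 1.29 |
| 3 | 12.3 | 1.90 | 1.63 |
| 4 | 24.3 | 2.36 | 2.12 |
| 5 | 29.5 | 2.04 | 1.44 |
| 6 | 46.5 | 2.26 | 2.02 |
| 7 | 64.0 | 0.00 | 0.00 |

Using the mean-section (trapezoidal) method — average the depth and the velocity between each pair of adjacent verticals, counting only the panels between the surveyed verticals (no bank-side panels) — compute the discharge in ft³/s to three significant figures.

Panel 1-2: Δb = 7.6 ft, d̄ = (0.00+0.96)/2 = 0.48, v̄ = (0.00+1.29)/2 = 0.645 → q = 7.6×0.48×0.645 = 2.353 ft³/s
Panel 2-3: Δb = 4.7 ft, d̄ = (0.96+1.90)/2 = 1.43, v̄ = (1.29+1.63)/2 = 1.46 → q = 4.7×1.43×1.46 = 9.813 ft³/s
Panel 3-4: Δb = 12 ft, d̄ = (1.90+2.36)/2 = 2.13, v̄ = (1.63+2.12)/2 = 1.875 → q = 12×2.13×1.875 = 47.93 ft³/s
Panel 4-5: Δb = 5.2 ft, d̄ = (2.36+2.04)/2 = 2.2, v̄ = (2.12+1.44)/2 = 1.78 → q = 5.2×2.2×1.78 = 20.36 ft³/s
Panel 5-6: Δb = 17 ft, d̄ = (2.04+2.26)/2 = 2.15, v̄ = (1.44+2.02)/2 = 1.73 → q = 17×2.15×1.73 = 63.23 ft³/s
Panel 6-7: Δb = 17.5 ft, d̄ = (2.26+0.00)/2 = 1.13, v̄ = (2.02+0.00)/2 = 1.01 → q = 17.5×1.13×1.01 = 19.97 ft³/s
Q = Σ q = 163.7 ft³/s

164 ft³/s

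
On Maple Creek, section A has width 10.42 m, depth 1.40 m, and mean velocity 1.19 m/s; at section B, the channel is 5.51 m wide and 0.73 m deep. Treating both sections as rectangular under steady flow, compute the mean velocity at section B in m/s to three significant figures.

4.32 m/s

Q = A₁V₁ = (10.42×1.40) × 1.19 = 17.36 m³/s
A₂ = 5.51 × 0.73 = 4.022 m²
V₂ = Q/A₂ = 17.36/4.022 = 4.316 m/s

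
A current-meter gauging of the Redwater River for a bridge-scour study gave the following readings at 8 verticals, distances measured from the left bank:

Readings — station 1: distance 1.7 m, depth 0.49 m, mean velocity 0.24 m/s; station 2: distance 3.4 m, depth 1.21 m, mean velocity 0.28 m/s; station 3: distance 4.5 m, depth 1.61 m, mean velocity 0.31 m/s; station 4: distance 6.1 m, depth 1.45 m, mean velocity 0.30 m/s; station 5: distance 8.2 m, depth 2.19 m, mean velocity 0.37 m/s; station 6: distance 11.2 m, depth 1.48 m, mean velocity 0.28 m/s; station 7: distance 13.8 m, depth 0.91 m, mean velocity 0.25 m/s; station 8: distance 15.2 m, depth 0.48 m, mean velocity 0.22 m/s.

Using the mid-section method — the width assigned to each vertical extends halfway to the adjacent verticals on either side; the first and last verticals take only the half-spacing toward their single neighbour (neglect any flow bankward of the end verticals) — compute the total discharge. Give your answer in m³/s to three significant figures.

5.81 m³/s

w_1 = (3.4 − 1.7)/2 = 0.85 m; q_1 = 0.24 × 0.49 × 0.85 = 0.09996 m³/s
w_2 = (4.5 − 1.7)/2 = 1.4 m; q_2 = 0.28 × 1.21 × 1.4 = 0.4743 m³/s
w_3 = (6.1 − 3.4)/2 = 1.35 m; q_3 = 0.31 × 1.61 × 1.35 = 0.6738 m³/s
w_4 = (8.2 − 4.5)/2 = 1.85 m; q_4 = 0.30 × 1.45 × 1.85 = 0.8048 m³/s
w_5 = (11.2 − 6.1)/2 = 2.55 m; q_5 = 0.37 × 2.19 × 2.55 = 2.066 m³/s
w_6 = (13.8 − 8.2)/2 = 2.8 m; q_6 = 0.28 × 1.48 × 2.8 = 1.160 m³/s
w_7 = (15.2 − 11.2)/2 = 2 m; q_7 = 0.25 × 0.91 × 2 = 0.4550 m³/s
w_8 = (15.2 − 13.8)/2 = 0.7 m; q_8 = 0.22 × 0.48 × 0.7 = 0.07392 m³/s
Q = Σ qᵢ = 5.808 m³/s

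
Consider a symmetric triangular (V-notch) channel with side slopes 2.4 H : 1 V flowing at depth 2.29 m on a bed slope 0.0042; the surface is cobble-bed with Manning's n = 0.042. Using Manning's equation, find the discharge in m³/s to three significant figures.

A = z·y² = 2.4×2.29² = 12.59 m²
P = 2y√(1+z²) = 2×2.29×√(1+2.4²) = 11.91 m
R = A/P = 12.59/11.91 = 1.057 m
Q = (1/n)·A·R^(2/3)·S^(1/2) = (1/0.042) × 12.59 × 1.057^(2/3) × 0.0042^(1/2) = 20.15 m³/s

20.2 m³/s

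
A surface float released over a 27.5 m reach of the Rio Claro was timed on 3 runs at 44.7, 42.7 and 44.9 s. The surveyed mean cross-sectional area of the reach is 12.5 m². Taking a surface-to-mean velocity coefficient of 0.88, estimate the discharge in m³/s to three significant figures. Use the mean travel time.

6.86 m³/s

t̄ = (44.7 + 42.7 + 44.9) / 3 = 44.1 s
v_surface = L / t̄ = 27.5 / 44.1 = 0.6236 m/s
v_mean = 0.88 × 0.6236 = 0.5488 m/s
Q = A × v_mean = 12.5 × 0.5488 = 6.859 m³/s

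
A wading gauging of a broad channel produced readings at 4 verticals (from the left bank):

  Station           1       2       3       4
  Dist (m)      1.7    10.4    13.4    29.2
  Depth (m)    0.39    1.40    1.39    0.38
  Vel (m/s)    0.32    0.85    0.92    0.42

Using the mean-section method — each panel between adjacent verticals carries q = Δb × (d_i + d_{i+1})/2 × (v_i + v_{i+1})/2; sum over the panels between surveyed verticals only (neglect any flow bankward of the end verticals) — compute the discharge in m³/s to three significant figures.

17.6 m³/s

Panel 1-2: Δb = 8.7 m, d̄ = (0.39+1.40)/2 = 0.895, v̄ = (0.32+0.85)/2 = 0.585 → q = 8.7×0.895×0.585 = 4.555 m³/s
Panel 2-3: Δb = 3 m, d̄ = (1.40+1.39)/2 = 1.395, v̄ = (0.85+0.92)/2 = 0.885 → q = 3×1.395×0.885 = 3.704 m³/s
Panel 3-4: Δb = 15.8 m, d̄ = (1.39+0.38)/2 = 0.885, v̄ = (0.92+0.42)/2 = 0.67 → q = 15.8×0.885×0.67 = 9.369 m³/s
Q = Σ q = 17.63 m³/s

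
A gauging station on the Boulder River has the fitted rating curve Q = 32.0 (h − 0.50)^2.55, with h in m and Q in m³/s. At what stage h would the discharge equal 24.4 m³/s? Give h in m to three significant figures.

1.40 m

h − h₀ = (Q/C)^(1/b) = (24.4/32.0)^(1/2.55) = 0.8991 m
h = 0.50 + 0.8991 = 1.399 m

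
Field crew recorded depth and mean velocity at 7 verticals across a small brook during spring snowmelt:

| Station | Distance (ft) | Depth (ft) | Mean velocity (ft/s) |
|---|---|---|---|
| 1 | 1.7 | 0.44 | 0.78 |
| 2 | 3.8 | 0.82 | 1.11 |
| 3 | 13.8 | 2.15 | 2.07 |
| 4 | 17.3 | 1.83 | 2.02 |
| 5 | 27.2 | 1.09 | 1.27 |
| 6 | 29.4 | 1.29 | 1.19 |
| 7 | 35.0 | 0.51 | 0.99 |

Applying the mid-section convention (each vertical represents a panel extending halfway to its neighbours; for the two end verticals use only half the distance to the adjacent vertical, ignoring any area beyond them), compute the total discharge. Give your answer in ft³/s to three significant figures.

w_1 = (3.8 − 1.7)/2 = 1.05 ft; q_1 = 0.78 × 0.44 × 1.05 = 0.3604 ft³/s
w_2 = (13.8 − 1.7)/2 = 6.05 ft; q_2 = 1.11 × 0.82 × 6.05 = 5.507 ft³/s
w_3 = (17.3 − 3.8)/2 = 6.75 ft; q_3 = 2.07 × 2.15 × 6.75 = 30.04 ft³/s
w_4 = (27.2 − 13.8)/2 = 6.7 ft; q_4 = 2.02 × 1.83 × 6.7 = 24.77 ft³/s
w_5 = (29.4 − 17.3)/2 = 6.05 ft; q_5 = 1.27 × 1.09 × 6.05 = 8.375 ft³/s
w_6 = (35.0 − 27.2)/2 = 3.9 ft; q_6 = 1.19 × 1.29 × 3.9 = 5.987 ft³/s
w_7 = (35.0 − 29.4)/2 = 2.8 ft; q_7 = 0.99 × 0.51 × 2.8 = 1.414 ft³/s
Q = Σ qᵢ = 76.45 ft³/s

76.5 ft³/s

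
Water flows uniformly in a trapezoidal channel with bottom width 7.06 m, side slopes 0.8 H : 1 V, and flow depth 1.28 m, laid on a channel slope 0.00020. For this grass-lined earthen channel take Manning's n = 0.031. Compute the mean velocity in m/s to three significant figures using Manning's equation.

A = (b + z·y)·y = (7.06 + 0.8×1.28)×1.28 = 10.35 m²
P = b + 2y√(1+z²) = 7.06 + 2×1.28×√(1+0.8²) = 10.34 m
R = A/P = 10.35/10.34 = 1.001 m
Q = (1/n)·A·R^(2/3)·S^(1/2) = (1/0.031) × 10.35 × 1.001^(2/3) × 0.00020^(1/2) = 4.723 m³/s
V = Q/A = 4.723/10.35 = 0.4565 m/s

0.456 m/s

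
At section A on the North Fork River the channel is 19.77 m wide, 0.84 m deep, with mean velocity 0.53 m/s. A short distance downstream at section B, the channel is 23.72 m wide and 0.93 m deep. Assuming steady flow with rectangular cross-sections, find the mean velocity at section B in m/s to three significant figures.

0.399 m/s

Q = A₁V₁ = (19.77×0.84) × 0.53 = 8.802 m³/s
A₂ = 23.72 × 0.93 = 22.06 m²
V₂ = Q/A₂ = 8.802/22.06 = 0.3990 m/s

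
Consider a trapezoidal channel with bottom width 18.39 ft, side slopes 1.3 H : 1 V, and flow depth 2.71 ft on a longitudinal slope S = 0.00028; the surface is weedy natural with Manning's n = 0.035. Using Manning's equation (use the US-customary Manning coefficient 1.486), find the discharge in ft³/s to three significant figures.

A = (b + z·y)·y = (18.39 + 1.3×2.71)×2.71 = 59.38 ft²
P = b + 2y√(1+z²) = 18.39 + 2×2.71×√(1+1.3²) = 27.28 ft
R = A/P = 59.38/27.28 = 2.177 ft
Q = (1.486/n)·A·R^(2/3)·S^(1/2) = (1.486/0.035) × 59.38 × 2.177^(2/3) × 0.00028^(1/2) = 70.86 ft³/s

70.9 ft³/s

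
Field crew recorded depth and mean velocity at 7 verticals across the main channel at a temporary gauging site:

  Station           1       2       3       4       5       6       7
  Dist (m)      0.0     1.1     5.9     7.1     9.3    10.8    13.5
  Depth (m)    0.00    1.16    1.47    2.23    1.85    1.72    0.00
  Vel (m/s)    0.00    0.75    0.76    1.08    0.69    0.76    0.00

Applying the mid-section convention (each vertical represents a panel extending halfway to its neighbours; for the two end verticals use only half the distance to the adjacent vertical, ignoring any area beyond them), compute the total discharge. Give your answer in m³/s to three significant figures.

15.1 m³/s

w_2 = (5.9 − 0.0)/2 = 2.95 m; q_2 = 0.75 × 1.16 × 2.95 = 2.567 m³/s
w_3 = (7.1 − 1.1)/2 = 3 m; q_3 = 0.76 × 1.47 × 3 = 3.352 m³/s
w_4 = (9.3 − 5.9)/2 = 1.7 m; q_4 = 1.08 × 2.23 × 1.7 = 4.094 m³/s
w_5 = (10.8 − 7.1)/2 = 1.85 m; q_5 = 0.69 × 1.85 × 1.85 = 2.362 m³/s
w_6 = (13.5 − 9.3)/2 = 2.1 m; q_6 = 0.76 × 1.72 × 2.1 = 2.745 m³/s
Stations 1, 7 contribute zero (depth or velocity is 0).
Q = Σ qᵢ = 15.12 m³/s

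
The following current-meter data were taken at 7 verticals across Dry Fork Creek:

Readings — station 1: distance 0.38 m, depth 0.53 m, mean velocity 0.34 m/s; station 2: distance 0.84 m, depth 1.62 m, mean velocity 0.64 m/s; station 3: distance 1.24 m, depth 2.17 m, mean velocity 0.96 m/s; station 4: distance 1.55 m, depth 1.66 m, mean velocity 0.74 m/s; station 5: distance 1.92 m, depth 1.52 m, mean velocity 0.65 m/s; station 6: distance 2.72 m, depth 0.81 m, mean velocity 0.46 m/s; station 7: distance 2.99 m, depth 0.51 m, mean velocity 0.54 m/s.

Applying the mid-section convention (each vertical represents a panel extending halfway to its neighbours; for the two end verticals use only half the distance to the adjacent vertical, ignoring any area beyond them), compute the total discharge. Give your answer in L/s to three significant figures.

2460 L/s

w_1 = (0.84 − 0.38)/2 = 0.23 m; q_1 = 0.34 × 0.53 × 0.23 = 0.04145 m³/s
w_2 = (1.24 − 0.38)/2 = 0.43 m; q_2 = 0.64 × 1.62 × 0.43 = 0.4458 m³/s
w_3 = (1.55 − 0.84)/2 = 0.355 m; q_3 = 0.96 × 2.17 × 0.355 = 0.7395 m³/s
w_4 = (1.92 − 1.24)/2 = 0.34 m; q_4 = 0.74 × 1.66 × 0.34 = 0.4177 m³/s
w_5 = (2.72 − 1.55)/2 = 0.585 m; q_5 = 0.65 × 1.52 × 0.585 = 0.5780 m³/s
w_6 = (2.99 − 1.92)/2 = 0.535 m; q_6 = 0.46 × 0.81 × 0.535 = 0.1993 m³/s
w_7 = (2.99 − 2.72)/2 = 0.135 m; q_7 = 0.54 × 0.51 × 0.135 = 0.03718 m³/s
Q = Σ qᵢ = 2.459 m³/s
= 2.459 × 1000 = 2459 L/s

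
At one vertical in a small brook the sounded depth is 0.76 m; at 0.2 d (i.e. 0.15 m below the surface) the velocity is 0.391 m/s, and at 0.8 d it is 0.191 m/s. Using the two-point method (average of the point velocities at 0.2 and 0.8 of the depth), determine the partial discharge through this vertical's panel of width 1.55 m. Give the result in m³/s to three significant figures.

v̄ = (0.391 + 0.191) / 2 = 0.2910 m/s
q = v̄ × d × w = 0.2910 × 0.76 × 1.55 = 0.3428 m³/s

0.343 m³/s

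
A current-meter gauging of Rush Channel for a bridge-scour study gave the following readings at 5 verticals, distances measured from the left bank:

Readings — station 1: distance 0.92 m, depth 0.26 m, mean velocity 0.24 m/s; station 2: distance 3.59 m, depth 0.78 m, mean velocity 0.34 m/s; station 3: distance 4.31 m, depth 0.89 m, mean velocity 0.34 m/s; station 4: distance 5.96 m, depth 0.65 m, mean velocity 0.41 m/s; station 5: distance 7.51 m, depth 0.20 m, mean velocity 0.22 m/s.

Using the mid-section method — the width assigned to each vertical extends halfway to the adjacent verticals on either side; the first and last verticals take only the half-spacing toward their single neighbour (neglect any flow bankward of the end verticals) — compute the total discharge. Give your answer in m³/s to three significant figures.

1.35 m³/s

w_1 = (3.59 − 0.92)/2 = 1.335 m; q_1 = 0.24 × 0.26 × 1.335 = 0.08330 m³/s
w_2 = (4.31 − 0.92)/2 = 1.695 m; q_2 = 0.34 × 0.78 × 1.695 = 0.4495 m³/s
w_3 = (5.96 − 3.59)/2 = 1.185 m; q_3 = 0.34 × 0.89 × 1.185 = 0.3586 m³/s
w_4 = (7.51 − 4.31)/2 = 1.6 m; q_4 = 0.41 × 0.65 × 1.6 = 0.4264 m³/s
w_5 = (7.51 − 5.96)/2 = 0.775 m; q_5 = 0.22 × 0.20 × 0.775 = 0.03410 m³/s
Q = Σ qᵢ = 1.352 m³/s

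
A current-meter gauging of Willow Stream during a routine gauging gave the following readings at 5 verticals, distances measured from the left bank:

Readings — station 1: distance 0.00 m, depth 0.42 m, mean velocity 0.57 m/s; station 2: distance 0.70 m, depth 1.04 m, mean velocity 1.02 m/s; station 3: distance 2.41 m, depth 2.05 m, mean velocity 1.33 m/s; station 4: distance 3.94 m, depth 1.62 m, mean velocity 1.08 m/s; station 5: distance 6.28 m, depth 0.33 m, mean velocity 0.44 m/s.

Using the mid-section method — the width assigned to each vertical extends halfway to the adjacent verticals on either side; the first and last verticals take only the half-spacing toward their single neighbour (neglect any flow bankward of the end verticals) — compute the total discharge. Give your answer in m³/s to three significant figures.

w_1 = (0.70 − 0.00)/2 = 0.35 m; q_1 = 0.57 × 0.42 × 0.35 = 0.08379 m³/s
w_2 = (2.41 − 0.00)/2 = 1.205 m; q_2 = 1.02 × 1.04 × 1.205 = 1.278 m³/s
w_3 = (3.94 − 0.70)/2 = 1.62 m; q_3 = 1.33 × 2.05 × 1.62 = 4.417 m³/s
w_4 = (6.28 − 2.41)/2 = 1.935 m; q_4 = 1.08 × 1.62 × 1.935 = 3.385 m³/s
w_5 = (6.28 − 3.94)/2 = 1.17 m; q_5 = 0.44 × 0.33 × 1.17 = 0.1699 m³/s
Q = Σ qᵢ = 9.334 m³/s

9.33 m³/s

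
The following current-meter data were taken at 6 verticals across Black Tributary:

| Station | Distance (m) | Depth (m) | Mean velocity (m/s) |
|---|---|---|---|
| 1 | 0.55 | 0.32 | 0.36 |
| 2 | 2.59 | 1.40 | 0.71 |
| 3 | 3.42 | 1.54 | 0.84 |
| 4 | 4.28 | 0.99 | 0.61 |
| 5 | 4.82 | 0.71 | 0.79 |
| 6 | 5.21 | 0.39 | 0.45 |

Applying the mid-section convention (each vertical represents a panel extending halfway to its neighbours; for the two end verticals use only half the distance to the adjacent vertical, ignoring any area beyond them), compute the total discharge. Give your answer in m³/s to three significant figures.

w_1 = (2.59 − 0.55)/2 = 1.02 m; q_1 = 0.36 × 0.32 × 1.02 = 0.1175 m³/s
w_2 = (3.42 − 0.55)/2 = 1.435 m; q_2 = 0.71 × 1.40 × 1.435 = 1.426 m³/s
w_3 = (4.28 − 2.59)/2 = 0.845 m; q_3 = 0.84 × 1.54 × 0.845 = 1.093 m³/s
w_4 = (4.82 − 3.42)/2 = 0.7 m; q_4 = 0.61 × 0.99 × 0.7 = 0.4227 m³/s
w_5 = (5.21 − 4.28)/2 = 0.465 m; q_5 = 0.79 × 0.71 × 0.465 = 0.2608 m³/s
w_6 = (5.21 − 4.82)/2 = 0.195 m; q_6 = 0.45 × 0.39 × 0.195 = 0.03422 m³/s
Q = Σ qᵢ = 3.355 m³/s

3.35 m³/s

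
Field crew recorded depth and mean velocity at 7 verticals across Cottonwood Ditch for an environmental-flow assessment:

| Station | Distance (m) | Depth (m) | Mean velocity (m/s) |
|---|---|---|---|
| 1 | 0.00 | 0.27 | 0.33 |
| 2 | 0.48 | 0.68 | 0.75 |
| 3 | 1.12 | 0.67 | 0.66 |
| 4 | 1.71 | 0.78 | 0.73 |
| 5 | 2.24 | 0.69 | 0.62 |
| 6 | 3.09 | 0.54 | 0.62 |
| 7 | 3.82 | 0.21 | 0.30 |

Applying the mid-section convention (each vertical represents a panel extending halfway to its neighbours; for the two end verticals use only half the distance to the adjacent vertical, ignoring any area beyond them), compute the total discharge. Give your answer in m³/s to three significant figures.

w_1 = (0.48 − 0.00)/2 = 0.24 m; q_1 = 0.33 × 0.27 × 0.24 = 0.02138 m³/s
w_2 = (1.12 − 0.00)/2 = 0.56 m; q_2 = 0.75 × 0.68 × 0.56 = 0.2856 m³/s
w_3 = (1.71 − 0.48)/2 = 0.615 m; q_3 = 0.66 × 0.67 × 0.615 = 0.2720 m³/s
w_4 = (2.24 − 1.12)/2 = 0.56 m; q_4 = 0.73 × 0.78 × 0.56 = 0.3189 m³/s
w_5 = (3.09 − 1.71)/2 = 0.69 m; q_5 = 0.62 × 0.69 × 0.69 = 0.2952 m³/s
w_6 = (3.82 − 2.24)/2 = 0.79 m; q_6 = 0.62 × 0.54 × 0.79 = 0.2645 m³/s
w_7 = (3.82 − 3.09)/2 = 0.365 m; q_7 = 0.30 × 0.21 × 0.365 = 0.02300 m³/s
Q = Σ qᵢ = 1.480 m³/s

1.48 m³/s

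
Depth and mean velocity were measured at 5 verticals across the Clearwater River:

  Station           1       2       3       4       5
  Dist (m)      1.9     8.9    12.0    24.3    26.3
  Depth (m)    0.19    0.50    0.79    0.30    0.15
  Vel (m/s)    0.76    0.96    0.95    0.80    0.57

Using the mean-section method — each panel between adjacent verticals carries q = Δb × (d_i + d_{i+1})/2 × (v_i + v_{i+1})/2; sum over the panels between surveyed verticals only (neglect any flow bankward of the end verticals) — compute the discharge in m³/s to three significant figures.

Panel 1-2: Δb = 7 m, d̄ = (0.19+0.50)/2 = 0.345, v̄ = (0.76+0.96)/2 = 0.86 → q = 7×0.345×0.86 = 2.077 m³/s
Panel 2-3: Δb = 3.1 m, d̄ = (0.50+0.79)/2 = 0.645, v̄ = (0.96+0.95)/2 = 0.955 → q = 3.1×0.645×0.955 = 1.910 m³/s
Panel 3-4: Δb = 12.3 m, d̄ = (0.79+0.30)/2 = 0.545, v̄ = (0.95+0.80)/2 = 0.875 → q = 12.3×0.545×0.875 = 5.866 m³/s
Panel 4-5: Δb = 2 m, d̄ = (0.30+0.15)/2 = 0.225, v̄ = (0.80+0.57)/2 = 0.685 → q = 2×0.225×0.685 = 0.3083 m³/s
Q = Σ q = 10.16 m³/s

10.2 m³/s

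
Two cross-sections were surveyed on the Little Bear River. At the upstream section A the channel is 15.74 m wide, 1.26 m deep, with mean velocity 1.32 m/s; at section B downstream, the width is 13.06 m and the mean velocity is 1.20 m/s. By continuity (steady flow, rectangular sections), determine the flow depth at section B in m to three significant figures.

1.67 m

Q = A₁V₁ = (15.74×1.26) × 1.32 = 26.18 m³/s
d₂ = Q/(b₂ V₂) = 26.18/(13.06×1.20) = 1.670 m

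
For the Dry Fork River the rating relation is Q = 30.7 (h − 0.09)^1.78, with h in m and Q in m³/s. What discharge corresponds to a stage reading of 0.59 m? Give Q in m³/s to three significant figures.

Q = 30.7 × (0.59 − 0.09)^1.78 = 30.7 × 0.5^1.78 = 8.939 m³/s

8.94 m³/s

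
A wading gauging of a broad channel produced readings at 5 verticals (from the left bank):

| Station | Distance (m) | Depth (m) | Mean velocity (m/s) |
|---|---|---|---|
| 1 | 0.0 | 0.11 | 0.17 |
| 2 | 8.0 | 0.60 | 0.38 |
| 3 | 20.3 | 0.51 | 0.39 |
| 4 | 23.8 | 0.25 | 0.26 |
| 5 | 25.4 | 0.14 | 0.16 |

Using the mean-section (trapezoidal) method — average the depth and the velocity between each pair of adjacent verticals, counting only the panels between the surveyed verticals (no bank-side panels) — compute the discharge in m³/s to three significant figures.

3.91 m³/s

Panel 1-2: Δb = 8 m, d̄ = (0.11+0.60)/2 = 0.355, v̄ = (0.17+0.38)/2 = 0.275 → q = 8×0.355×0.275 = 0.7810 m³/s
Panel 2-3: Δb = 12.3 m, d̄ = (0.60+0.51)/2 = 0.555, v̄ = (0.38+0.39)/2 = 0.385 → q = 12.3×0.555×0.385 = 2.628 m³/s
Panel 3-4: Δb = 3.5 m, d̄ = (0.51+0.25)/2 = 0.38, v̄ = (0.39+0.26)/2 = 0.325 → q = 3.5×0.38×0.325 = 0.4323 m³/s
Panel 4-5: Δb = 1.6 m, d̄ = (0.25+0.14)/2 = 0.195, v̄ = (0.26+0.16)/2 = 0.21 → q = 1.6×0.195×0.21 = 0.06552 m³/s
Q = Σ q = 3.907 m³/s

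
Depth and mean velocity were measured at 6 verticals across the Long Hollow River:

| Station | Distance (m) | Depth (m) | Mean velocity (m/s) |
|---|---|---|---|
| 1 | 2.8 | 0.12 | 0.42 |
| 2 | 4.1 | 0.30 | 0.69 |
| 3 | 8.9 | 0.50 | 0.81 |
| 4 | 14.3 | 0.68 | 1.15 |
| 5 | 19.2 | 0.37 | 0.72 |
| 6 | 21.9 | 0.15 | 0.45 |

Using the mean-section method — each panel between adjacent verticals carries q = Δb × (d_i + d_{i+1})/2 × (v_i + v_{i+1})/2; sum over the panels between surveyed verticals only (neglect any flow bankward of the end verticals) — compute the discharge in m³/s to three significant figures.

7.53 m³/s

Panel 1-2: Δb = 1.3 m, d̄ = (0.12+0.30)/2 = 0.21, v̄ = (0.42+0.69)/2 = 0.555 → q = 1.3×0.21×0.555 = 0.1515 m³/s
Panel 2-3: Δb = 4.8 m, d̄ = (0.30+0.50)/2 = 0.4, v̄ = (0.69+0.81)/2 = 0.75 → q = 4.8×0.4×0.75 = 1.440 m³/s
Panel 3-4: Δb = 5.4 m, d̄ = (0.50+0.68)/2 = 0.59, v̄ = (0.81+1.15)/2 = 0.98 → q = 5.4×0.59×0.98 = 3.122 m³/s
Panel 4-5: Δb = 4.9 m, d̄ = (0.68+0.37)/2 = 0.525, v̄ = (1.15+0.72)/2 = 0.935 → q = 4.9×0.525×0.935 = 2.405 m³/s
Panel 5-6: Δb = 2.7 m, d̄ = (0.37+0.15)/2 = 0.26, v̄ = (0.72+0.45)/2 = 0.585 → q = 2.7×0.26×0.585 = 0.4107 m³/s
Q = Σ q = 7.530 m³/s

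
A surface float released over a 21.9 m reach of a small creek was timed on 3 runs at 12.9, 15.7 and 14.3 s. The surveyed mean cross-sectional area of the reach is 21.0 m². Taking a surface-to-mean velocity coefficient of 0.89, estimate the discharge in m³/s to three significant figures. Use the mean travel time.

t̄ = (12.9 + 15.7 + 14.3) / 3 = 14.3 s
v_surface = L / t̄ = 21.9 / 14.3 = 1.531 m/s
v_mean = 0.89 × 1.531 = 1.363 m/s
Q = A × v_mean = 21.0 × 1.363 = 28.62 m³/s

28.6 m³/s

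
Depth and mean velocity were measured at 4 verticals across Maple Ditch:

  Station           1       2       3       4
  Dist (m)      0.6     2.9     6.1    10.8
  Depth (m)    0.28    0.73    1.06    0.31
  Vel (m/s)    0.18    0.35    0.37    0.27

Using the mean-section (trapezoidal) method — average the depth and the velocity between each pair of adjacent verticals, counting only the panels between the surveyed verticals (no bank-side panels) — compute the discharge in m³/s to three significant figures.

2.37 m³/s

Panel 1-2: Δb = 2.3 m, d̄ = (0.28+0.73)/2 = 0.505, v̄ = (0.18+0.35)/2 = 0.265 → q = 2.3×0.505×0.265 = 0.3078 m³/s
Panel 2-3: Δb = 3.2 m, d̄ = (0.73+1.06)/2 = 0.895, v̄ = (0.35+0.37)/2 = 0.36 → q = 3.2×0.895×0.36 = 1.031 m³/s
Panel 3-4: Δb = 4.7 m, d̄ = (1.06+0.31)/2 = 0.685, v̄ = (0.37+0.27)/2 = 0.32 → q = 4.7×0.685×0.32 = 1.030 m³/s
Q = Σ q = 2.369 m³/s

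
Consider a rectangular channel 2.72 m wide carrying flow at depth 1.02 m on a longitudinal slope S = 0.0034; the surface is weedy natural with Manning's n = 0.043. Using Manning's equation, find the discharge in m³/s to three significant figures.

2.63 m³/s

A = b·y = 2.72 × 1.02 = 2.774 m²
P = b + 2y = 2.72 + 2×1.02 = 4.760 m
R = A/P = 2.774/4.760 = 0.5829 m
Q = (1/n)·A·R^(2/3)·S^(1/2) = (1/0.043) × 2.774 × 0.5829^(2/3) × 0.0034^(1/2) = 2.625 m³/s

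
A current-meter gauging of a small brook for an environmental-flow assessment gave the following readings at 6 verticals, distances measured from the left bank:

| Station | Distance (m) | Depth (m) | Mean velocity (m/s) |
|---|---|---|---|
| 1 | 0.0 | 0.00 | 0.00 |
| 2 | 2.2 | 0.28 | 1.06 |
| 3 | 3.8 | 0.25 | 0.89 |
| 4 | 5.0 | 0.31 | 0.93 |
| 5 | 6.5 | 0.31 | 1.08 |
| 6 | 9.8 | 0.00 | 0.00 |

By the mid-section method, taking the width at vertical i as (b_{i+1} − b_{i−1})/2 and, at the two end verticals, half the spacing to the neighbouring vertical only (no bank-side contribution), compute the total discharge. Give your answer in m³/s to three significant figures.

2.07 m³/s

w_2 = (3.8 − 0.0)/2 = 1.9 m; q_2 = 1.06 × 0.28 × 1.9 = 0.5639 m³/s
w_3 = (5.0 − 2.2)/2 = 1.4 m; q_3 = 0.89 × 0.25 × 1.4 = 0.3115 m³/s
w_4 = (6.5 − 3.8)/2 = 1.35 m; q_4 = 0.93 × 0.31 × 1.35 = 0.3892 m³/s
w_5 = (9.8 − 5.0)/2 = 2.4 m; q_5 = 1.08 × 0.31 × 2.4 = 0.8035 m³/s
Stations 1, 6 contribute zero (depth or velocity is 0).
Q = Σ qᵢ = 2.068 m³/s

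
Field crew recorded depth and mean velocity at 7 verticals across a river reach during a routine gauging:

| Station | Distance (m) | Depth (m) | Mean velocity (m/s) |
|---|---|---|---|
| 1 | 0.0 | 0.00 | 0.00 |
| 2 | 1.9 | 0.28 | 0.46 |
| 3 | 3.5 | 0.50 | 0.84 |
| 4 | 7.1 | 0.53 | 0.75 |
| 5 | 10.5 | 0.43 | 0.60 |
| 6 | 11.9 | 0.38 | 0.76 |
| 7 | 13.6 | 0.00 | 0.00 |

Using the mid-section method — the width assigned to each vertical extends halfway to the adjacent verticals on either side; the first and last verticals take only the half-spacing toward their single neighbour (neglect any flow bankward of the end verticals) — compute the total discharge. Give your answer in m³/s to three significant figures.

w_2 = (3.5 − 0.0)/2 = 1.75 m; q_2 = 0.46 × 0.28 × 1.75 = 0.2254 m³/s
w_3 = (7.1 − 1.9)/2 = 2.6 m; q_3 = 0.84 × 0.50 × 2.6 = 1.092 m³/s
w_4 = (10.5 − 3.5)/2 = 3.5 m; q_4 = 0.75 × 0.53 × 3.5 = 1.391 m³/s
w_5 = (11.9 − 7.1)/2 = 2.4 m; q_5 = 0.60 × 0.43 × 2.4 = 0.6192 m³/s
w_6 = (13.6 − 10.5)/2 = 1.55 m; q_6 = 0.76 × 0.38 × 1.55 = 0.4476 m³/s
Stations 1, 7 contribute zero (depth or velocity is 0).
Q = Σ qᵢ = 3.775 m³/s

3.78 m³/s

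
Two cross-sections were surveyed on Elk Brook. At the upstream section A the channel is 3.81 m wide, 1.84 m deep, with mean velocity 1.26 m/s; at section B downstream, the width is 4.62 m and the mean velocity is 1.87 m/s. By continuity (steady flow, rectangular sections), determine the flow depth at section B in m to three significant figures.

Q = A₁V₁ = (3.81×1.84) × 1.26 = 8.833 m³/s
d₂ = Q/(b₂ V₂) = 8.833/(4.62×1.87) = 1.022 m

1.02 m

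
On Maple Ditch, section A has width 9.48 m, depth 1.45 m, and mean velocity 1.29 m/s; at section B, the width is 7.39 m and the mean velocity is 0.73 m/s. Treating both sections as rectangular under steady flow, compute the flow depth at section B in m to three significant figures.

Q = A₁V₁ = (9.48×1.45) × 1.29 = 17.73 m³/s
d₂ = Q/(b₂ V₂) = 17.73/(7.39×0.73) = 3.287 m

3.29 m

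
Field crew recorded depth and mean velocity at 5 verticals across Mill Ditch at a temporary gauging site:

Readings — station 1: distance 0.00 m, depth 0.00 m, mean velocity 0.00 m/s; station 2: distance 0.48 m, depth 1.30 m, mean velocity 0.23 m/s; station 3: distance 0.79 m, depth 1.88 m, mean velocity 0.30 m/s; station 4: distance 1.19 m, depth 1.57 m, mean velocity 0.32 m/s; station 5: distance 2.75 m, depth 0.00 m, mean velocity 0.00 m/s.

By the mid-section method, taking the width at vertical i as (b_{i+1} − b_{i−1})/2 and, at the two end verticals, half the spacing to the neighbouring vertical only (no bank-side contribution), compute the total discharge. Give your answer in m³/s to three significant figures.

0.811 m³/s

w_2 = (0.79 − 0.00)/2 = 0.395 m; q_2 = 0.23 × 1.30 × 0.395 = 0.1181 m³/s
w_3 = (1.19 − 0.48)/2 = 0.355 m; q_3 = 0.30 × 1.88 × 0.355 = 0.2002 m³/s
w_4 = (2.75 − 0.79)/2 = 0.98 m; q_4 = 0.32 × 1.57 × 0.98 = 0.4924 m³/s
Stations 1, 5 contribute zero (depth or velocity is 0).
Q = Σ qᵢ = 0.8107 m³/s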